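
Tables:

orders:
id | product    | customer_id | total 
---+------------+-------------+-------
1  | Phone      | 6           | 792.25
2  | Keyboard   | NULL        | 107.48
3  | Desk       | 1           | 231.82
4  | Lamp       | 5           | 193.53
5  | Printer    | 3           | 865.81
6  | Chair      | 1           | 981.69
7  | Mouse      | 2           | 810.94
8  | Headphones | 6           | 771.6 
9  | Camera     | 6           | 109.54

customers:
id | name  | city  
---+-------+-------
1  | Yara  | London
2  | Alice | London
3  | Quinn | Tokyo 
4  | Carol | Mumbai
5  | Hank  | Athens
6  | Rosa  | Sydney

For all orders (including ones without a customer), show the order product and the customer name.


LEFT JOIN keeps every row from orders (the left table); where customer_id has no match in customers, the customer columns become NULL. Walk through each order:
  - order 1 (Phone): customer_id=6 -> matches Rosa
  - order 2 (Keyboard): customer_id=NULL, no match -> kept with NULL
  - order 3 (Desk): customer_id=1 -> matches Yara
  - order 4 (Lamp): customer_id=5 -> matches Hank
  - order 5 (Printer): customer_id=3 -> matches Quinn
  - order 6 (Chair): customer_id=1 -> matches Yara
  - order 7 (Mouse): customer_id=2 -> matches Alice
  - order 8 (Headphones): customer_id=6 -> matches Rosa
  - order 9 (Camera): customer_id=6 -> matches Rosa
All 9 rows appear; 1 has NULL customer.

SQL:
SELECT a.product, b.name AS customer
FROM orders a
LEFT JOIN customers b ON a.customer_id = b.id

Result:
product    | customer
-----------+---------
Phone      | Rosa    
Keyboard   | NULL    
Desk       | Yara    
Lamp       | Hank    
Printer    | Quinn   
Chair      | Yara    
Mouse      | Alice   
Headphones | Rosa    
Camera     | Rosa    


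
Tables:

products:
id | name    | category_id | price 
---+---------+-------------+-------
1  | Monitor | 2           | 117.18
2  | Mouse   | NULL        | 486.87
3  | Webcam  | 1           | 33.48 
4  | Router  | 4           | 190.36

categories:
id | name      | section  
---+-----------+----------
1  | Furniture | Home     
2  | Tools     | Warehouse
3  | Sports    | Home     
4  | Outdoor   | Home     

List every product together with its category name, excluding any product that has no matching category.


INNER JOIN keeps only products rows whose category_id matches an id in categories. Walk through each product:
  - product 1 (Monitor): category_id=2 -> matches Tools
  - product 2 (Mouse): category_id=NULL, no match -> dropped
  - product 3 (Webcam): category_id=1 -> matches Furniture
  - product 4 (Router): category_id=4 -> matches Outdoor
So 1 of 4 rows is dropped.

SQL:
SELECT a.name, b.name AS category
FROM products a
INNER JOIN categories b ON a.category_id = b.id

Result:
name    | category 
--------+----------
Monitor | Tools    
Webcam  | Furniture
Router  | Outdoor  


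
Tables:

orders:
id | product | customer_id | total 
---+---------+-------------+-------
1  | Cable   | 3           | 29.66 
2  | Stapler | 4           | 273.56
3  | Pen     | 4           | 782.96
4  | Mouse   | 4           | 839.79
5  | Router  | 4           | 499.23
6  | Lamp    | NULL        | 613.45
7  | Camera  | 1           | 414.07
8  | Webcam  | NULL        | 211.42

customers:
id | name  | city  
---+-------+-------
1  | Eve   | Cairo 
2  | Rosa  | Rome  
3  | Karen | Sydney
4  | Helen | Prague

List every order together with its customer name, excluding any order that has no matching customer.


INNER JOIN keeps only orders rows whose customer_id matches an id in customers. Walk through each order:
  - order 1 (Cable): customer_id=3 -> matches Karen
  - order 2 (Stapler): customer_id=4 -> matches Helen
  - order 3 (Pen): customer_id=4 -> matches Helen
  - order 4 (Mouse): customer_id=4 -> matches Helen
  - order 5 (Router): customer_id=4 -> matches Helen
  - order 6 (Lamp): customer_id=NULL, no match -> dropped
  - order 7 (Camera): customer_id=1 -> matches Eve
  - order 8 (Webcam): customer_id=NULL, no match -> dropped
So 2 of 8 rows are dropped.

SQL:
SELECT a.product, b.name AS customer
FROM orders a
INNER JOIN customers b ON a.customer_id = b.id

Result:
product | customer
--------+---------
Cable   | Karen   
Stapler | Helen   
Pen     | Helen   
Mouse   | Helen   
Router  | Helen   
Camera  | Eve     


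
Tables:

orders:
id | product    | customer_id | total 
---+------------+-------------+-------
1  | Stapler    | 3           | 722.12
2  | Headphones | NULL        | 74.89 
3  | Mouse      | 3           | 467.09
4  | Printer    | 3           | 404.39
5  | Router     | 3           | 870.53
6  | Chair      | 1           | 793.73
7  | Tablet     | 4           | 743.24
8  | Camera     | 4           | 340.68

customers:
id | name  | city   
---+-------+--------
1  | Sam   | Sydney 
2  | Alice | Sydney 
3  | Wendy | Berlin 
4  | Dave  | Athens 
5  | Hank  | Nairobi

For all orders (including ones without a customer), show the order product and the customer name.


LEFT JOIN keeps every row from orders (the left table); where customer_id has no match in customers, the customer columns become NULL. Walk through each order:
  - order 1 (Stapler): customer_id=3 -> matches Wendy
  - order 2 (Headphones): customer_id=NULL, no match -> kept with NULL
  - order 3 (Mouse): customer_id=3 -> matches Wendy
  - order 4 (Printer): customer_id=3 -> matches Wendy
  - order 5 (Router): customer_id=3 -> matches Wendy
  - order 6 (Chair): customer_id=1 -> matches Sam
  - order 7 (Tablet): customer_id=4 -> matches Dave
  - order 8 (Camera): customer_id=4 -> matches Dave
All 8 rows appear; 1 has NULL customer.

SQL:
SELECT a.product, b.name AS customer
FROM orders a
LEFT JOIN customers b ON a.customer_id = b.id

Result:
product    | customer
-----------+---------
Stapler    | Wendy   
Headphones | NULL    
Mouse      | Wendy   
Printer    | Wendy   
Router     | Wendy   
Chair      | Sam     
Tablet     | Dave    
Camera     | Dave    


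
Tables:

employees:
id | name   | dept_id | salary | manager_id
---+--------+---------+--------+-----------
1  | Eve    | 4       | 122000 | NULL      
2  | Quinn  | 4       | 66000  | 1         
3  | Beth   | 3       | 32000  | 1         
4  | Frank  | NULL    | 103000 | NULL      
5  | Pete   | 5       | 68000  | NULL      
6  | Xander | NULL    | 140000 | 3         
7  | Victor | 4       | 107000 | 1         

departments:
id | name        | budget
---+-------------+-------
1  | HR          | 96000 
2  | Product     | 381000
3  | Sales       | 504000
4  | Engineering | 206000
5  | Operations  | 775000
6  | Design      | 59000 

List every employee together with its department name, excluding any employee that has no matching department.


INNER JOIN keeps only employees rows whose dept_id matches an id in departments. Walk through each employee:
  - employee 1 (Eve): dept_id=4 -> matches Engineering
  - employee 2 (Quinn): dept_id=4 -> matches Engineering
  - employee 3 (Beth): dept_id=3 -> matches Sales
  - employee 4 (Frank): dept_id=NULL, no match -> dropped
  - employee 5 (Pete): dept_id=5 -> matches Operations
  - employee 6 (Xander): dept_id=NULL, no match -> dropped
  - employee 7 (Victor): dept_id=4 -> matches Engineering
So 2 of 7 rows are dropped.

SQL:
SELECT a.name, b.name AS department
FROM employees a
INNER JOIN departments b ON a.dept_id = b.id

Result:
name   | department 
-------+------------
Eve    | Engineering
Quinn  | Engineering
Beth   | Sales      
Pete   | Operations 
Victor | Engineering


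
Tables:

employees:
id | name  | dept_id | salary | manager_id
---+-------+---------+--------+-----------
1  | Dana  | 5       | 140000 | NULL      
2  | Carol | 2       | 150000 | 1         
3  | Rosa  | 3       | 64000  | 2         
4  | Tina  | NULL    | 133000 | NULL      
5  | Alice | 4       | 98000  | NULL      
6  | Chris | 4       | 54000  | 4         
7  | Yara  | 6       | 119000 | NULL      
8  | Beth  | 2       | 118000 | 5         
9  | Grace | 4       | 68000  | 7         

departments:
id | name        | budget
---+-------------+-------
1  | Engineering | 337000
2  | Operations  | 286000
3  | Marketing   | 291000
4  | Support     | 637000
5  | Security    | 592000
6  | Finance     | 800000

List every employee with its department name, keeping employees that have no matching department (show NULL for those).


LEFT JOIN keeps every row from employees (the left table); where dept_id has no match in departments, the department columns become NULL. Walk through each employee:
  - employee 1 (Dana): dept_id=5 -> matches Security
  - employee 2 (Carol): dept_id=2 -> matches Operations
  - employee 3 (Rosa): dept_id=3 -> matches Marketing
  - employee 4 (Tina): dept_id=NULL, no match -> kept with NULL
  - employee 5 (Alice): dept_id=4 -> matches Support
  - employee 6 (Chris): dept_id=4 -> matches Support
  - employee 7 (Yara): dept_id=6 -> matches Finance
  - employee 8 (Beth): dept_id=2 -> matches Operations
  - employee 9 (Grace): dept_id=4 -> matches Support
All 9 rows appear; 1 has NULL department.

SQL:
SELECT a.name, b.name AS department
FROM employees a
LEFT JOIN departments b ON a.dept_id = b.id

Result:
name  | department
------+-----------
Dana  | Security  
Carol | Operations
Rosa  | Marketing 
Tina  | NULL      
Alice | Support   
Chris | Support   
Yara  | Finance   
Beth  | Operations
Grace | Support   


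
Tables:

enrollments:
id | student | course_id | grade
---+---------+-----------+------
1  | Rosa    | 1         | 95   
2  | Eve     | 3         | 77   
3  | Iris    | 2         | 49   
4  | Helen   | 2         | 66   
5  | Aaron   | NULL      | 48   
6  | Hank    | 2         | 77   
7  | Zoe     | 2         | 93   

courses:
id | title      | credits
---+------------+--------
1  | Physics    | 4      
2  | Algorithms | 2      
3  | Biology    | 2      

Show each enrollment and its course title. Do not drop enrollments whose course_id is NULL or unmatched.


LEFT JOIN keeps every row from enrollments (the left table); where course_id has no match in courses, the course columns become NULL. Walk through each enrollment:
  - enrollment 1 (Rosa): course_id=1 -> matches Physics
  - enrollment 2 (Eve): course_id=3 -> matches Biology
  - enrollment 3 (Iris): course_id=2 -> matches Algorithms
  - enrollment 4 (Helen): course_id=2 -> matches Algorithms
  - enrollment 5 (Aaron): course_id=NULL, no match -> kept with NULL
  - enrollment 6 (Hank): course_id=2 -> matches Algorithms
  - enrollment 7 (Zoe): course_id=2 -> matches Algorithms
All 7 rows appear; 1 has NULL course.

SQL:
SELECT a.student, b.title AS course
FROM enrollments a
LEFT JOIN courses b ON a.course_id = b.id

Result:
student | course    
--------+-----------
Rosa    | Physics   
Eve     | Biology   
Iris    | Algorithms
Helen   | Algorithms
Aaron   | NULL      
Hank    | Algorithms
Zoe     | Algorithms


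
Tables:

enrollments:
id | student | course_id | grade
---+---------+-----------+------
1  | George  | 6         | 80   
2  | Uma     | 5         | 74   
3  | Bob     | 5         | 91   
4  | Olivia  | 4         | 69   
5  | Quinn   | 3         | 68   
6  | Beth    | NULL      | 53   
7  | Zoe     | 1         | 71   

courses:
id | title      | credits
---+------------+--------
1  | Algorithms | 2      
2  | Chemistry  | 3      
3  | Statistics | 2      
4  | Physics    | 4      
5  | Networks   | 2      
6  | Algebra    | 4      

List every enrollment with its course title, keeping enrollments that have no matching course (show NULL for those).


LEFT JOIN keeps every row from enrollments (the left table); where course_id has no match in courses, the course columns become NULL. Walk through each enrollment:
  - enrollment 1 (George): course_id=6 -> matches Algebra
  - enrollment 2 (Uma): course_id=5 -> matches Networks
  - enrollment 3 (Bob): course_id=5 -> matches Networks
  - enrollment 4 (Olivia): course_id=4 -> matches Physics
  - enrollment 5 (Quinn): course_id=3 -> matches Statistics
  - enrollment 6 (Beth): course_id=NULL, no match -> kept with NULL
  - enrollment 7 (Zoe): course_id=1 -> matches Algorithms
All 7 rows appear; 1 has NULL course.

SQL:
SELECT a.student, b.title AS course
FROM enrollments a
LEFT JOIN courses b ON a.course_id = b.id

Result:
student | course    
--------+-----------
George  | Algebra   
Uma     | Networks  
Bob     | Networks  
Olivia  | Physics   
Quinn   | Statistics
Beth    | NULL      
Zoe     | Algorithms


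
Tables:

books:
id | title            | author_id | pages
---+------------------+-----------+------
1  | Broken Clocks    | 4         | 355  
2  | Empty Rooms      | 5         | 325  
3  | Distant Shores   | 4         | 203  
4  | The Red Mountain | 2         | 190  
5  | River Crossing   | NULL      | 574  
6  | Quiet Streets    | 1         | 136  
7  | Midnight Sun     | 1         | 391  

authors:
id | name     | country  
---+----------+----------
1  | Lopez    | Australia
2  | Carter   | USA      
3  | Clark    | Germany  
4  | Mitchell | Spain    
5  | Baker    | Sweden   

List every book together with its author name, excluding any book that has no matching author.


INNER JOIN keeps only books rows whose author_id matches an id in authors. Walk through each book:
  - book 1 (Broken Clocks): author_id=4 -> matches Mitchell
  - book 2 (Empty Rooms): author_id=5 -> matches Baker
  - book 3 (Distant Shores): author_id=4 -> matches Mitchell
  - book 4 (The Red Mountain): author_id=2 -> matches Carter
  - book 5 (River Crossing): author_id=NULL, no match -> dropped
  - book 6 (Quiet Streets): author_id=1 -> matches Lopez
  - book 7 (Midnight Sun): author_id=1 -> matches Lopez
So 1 of 7 rows is dropped.

SQL:
SELECT a.title, b.name AS author
FROM books a
INNER JOIN authors b ON a.author_id = b.id

Result:
title            | author  
-----------------+---------
Broken Clocks    | Mitchell
Empty Rooms      | Baker   
Distant Shores   | Mitchell
The Red Mountain | Carter  
Quiet Streets    | Lopez   
Midnight Sun     | Lopez   


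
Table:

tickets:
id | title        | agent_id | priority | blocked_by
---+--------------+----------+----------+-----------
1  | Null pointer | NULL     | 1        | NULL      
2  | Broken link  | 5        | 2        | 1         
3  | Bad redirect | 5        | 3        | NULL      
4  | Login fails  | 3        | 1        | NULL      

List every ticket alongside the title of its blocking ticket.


This is a self-join: tickets is joined to a second copy of itself, matching each row's blocked_by to another row's id. Use LEFT JOIN so rows with blocked_by=NULL are kept.
  - ticket 1 (Null pointer): blocked_by=NULL -> NULL
  - ticket 2 (Broken link): blocked_by=1 -> Null pointer
  - ticket 3 (Bad redirect): blocked_by=NULL -> NULL
  - ticket 4 (Login fails): blocked_by=NULL -> NULL

SQL:
SELECT a.title AS item, b.title AS blocked_by
FROM tickets a
LEFT JOIN tickets b ON a.blocked_by = b.id

Result:
item         | blocked_by  
-------------+-------------
Null pointer | NULL        
Broken link  | Null pointer
Bad redirect | NULL        
Login fails  | NULL        


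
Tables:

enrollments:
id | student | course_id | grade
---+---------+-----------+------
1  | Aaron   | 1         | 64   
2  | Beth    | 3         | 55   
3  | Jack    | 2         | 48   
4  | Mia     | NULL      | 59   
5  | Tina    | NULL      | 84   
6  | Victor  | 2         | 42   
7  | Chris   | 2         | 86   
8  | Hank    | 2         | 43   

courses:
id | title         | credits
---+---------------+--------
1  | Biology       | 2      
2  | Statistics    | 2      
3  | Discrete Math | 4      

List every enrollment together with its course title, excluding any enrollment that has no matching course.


INNER JOIN keeps only enrollments rows whose course_id matches an id in courses. Walk through each enrollment:
  - enrollment 1 (Aaron): course_id=1 -> matches Biology
  - enrollment 2 (Beth): course_id=3 -> matches Discrete Math
  - enrollment 3 (Jack): course_id=2 -> matches Statistics
  - enrollment 4 (Mia): course_id=NULL, no match -> dropped
  - enrollment 5 (Tina): course_id=NULL, no match -> dropped
  - enrollment 6 (Victor): course_id=2 -> matches Statistics
  - enrollment 7 (Chris): course_id=2 -> matches Statistics
  - enrollment 8 (Hank): course_id=2 -> matches Statistics
So 2 of 8 rows are dropped.

SQL:
SELECT a.student, b.title AS course
FROM enrollments a
INNER JOIN courses b ON a.course_id = b.id

Result:
student | course       
--------+--------------
Aaron   | Biology      
Beth    | Discrete Math
Jack    | Statistics   
Victor  | Statistics   
Chris   | Statistics   
Hank    | Statistics   


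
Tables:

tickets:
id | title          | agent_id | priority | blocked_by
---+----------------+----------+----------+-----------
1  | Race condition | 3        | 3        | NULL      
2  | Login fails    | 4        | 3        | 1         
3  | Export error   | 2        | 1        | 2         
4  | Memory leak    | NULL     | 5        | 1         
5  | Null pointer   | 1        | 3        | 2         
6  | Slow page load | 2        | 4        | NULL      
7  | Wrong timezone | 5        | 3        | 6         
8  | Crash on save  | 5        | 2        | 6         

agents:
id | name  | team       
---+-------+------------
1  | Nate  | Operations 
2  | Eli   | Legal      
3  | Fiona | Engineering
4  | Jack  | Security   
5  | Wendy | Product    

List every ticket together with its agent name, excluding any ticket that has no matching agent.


INNER JOIN keeps only tickets rows whose agent_id matches an id in agents. Walk through each ticket:
  - ticket 1 (Race condition): agent_id=3 -> matches Fiona
  - ticket 2 (Login fails): agent_id=4 -> matches Jack
  - ticket 3 (Export error): agent_id=2 -> matches Eli
  - ticket 4 (Memory leak): agent_id=NULL, no match -> dropped
  - ticket 5 (Null pointer): agent_id=1 -> matches Nate
  - ticket 6 (Slow page load): agent_id=2 -> matches Eli
  - ticket 7 (Wrong timezone): agent_id=5 -> matches Wendy
  - ticket 8 (Crash on save): agent_id=5 -> matches Wendy
So 1 of 8 rows is dropped.

SQL:
SELECT a.title, b.name AS agent
FROM tickets a
INNER JOIN agents b ON a.agent_id = b.id

Result:
title          | agent
---------------+------
Race condition | Fiona
Login fails    | Jack 
Export error   | Eli  
Null pointer   | Nate 
Slow page load | Eli  
Wrong timezone | Wendy
Crash on save  | Wendy


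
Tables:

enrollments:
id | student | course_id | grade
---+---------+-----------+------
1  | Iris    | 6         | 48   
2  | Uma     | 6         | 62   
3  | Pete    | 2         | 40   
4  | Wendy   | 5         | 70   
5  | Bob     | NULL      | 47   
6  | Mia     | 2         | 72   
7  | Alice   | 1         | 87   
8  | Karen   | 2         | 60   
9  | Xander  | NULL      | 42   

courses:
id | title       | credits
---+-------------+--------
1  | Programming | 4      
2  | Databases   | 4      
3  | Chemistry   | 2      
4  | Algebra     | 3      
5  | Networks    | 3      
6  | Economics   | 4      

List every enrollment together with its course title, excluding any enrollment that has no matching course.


INNER JOIN keeps only enrollments rows whose course_id matches an id in courses. Walk through each enrollment:
  - enrollment 1 (Iris): course_id=6 -> matches Economics
  - enrollment 2 (Uma): course_id=6 -> matches Economics
  - enrollment 3 (Pete): course_id=2 -> matches Databases
  - enrollment 4 (Wendy): course_id=5 -> matches Networks
  - enrollment 5 (Bob): course_id=NULL, no match -> dropped
  - enrollment 6 (Mia): course_id=2 -> matches Databases
  - enrollment 7 (Alice): course_id=1 -> matches Programming
  - enrollment 8 (Karen): course_id=2 -> matches Databases
  - enrollment 9 (Xander): course_id=NULL, no match -> dropped
So 2 of 9 rows are dropped.

SQL:
SELECT a.student, b.title AS course
FROM enrollments a
INNER JOIN courses b ON a.course_id = b.id

Result:
student | course     
--------+------------
Iris    | Economics  
Uma     | Economics  
Pete    | Databases  
Wendy   | Networks   
Mia     | Databases  
Alice   | Programming
Karen   | Databases  


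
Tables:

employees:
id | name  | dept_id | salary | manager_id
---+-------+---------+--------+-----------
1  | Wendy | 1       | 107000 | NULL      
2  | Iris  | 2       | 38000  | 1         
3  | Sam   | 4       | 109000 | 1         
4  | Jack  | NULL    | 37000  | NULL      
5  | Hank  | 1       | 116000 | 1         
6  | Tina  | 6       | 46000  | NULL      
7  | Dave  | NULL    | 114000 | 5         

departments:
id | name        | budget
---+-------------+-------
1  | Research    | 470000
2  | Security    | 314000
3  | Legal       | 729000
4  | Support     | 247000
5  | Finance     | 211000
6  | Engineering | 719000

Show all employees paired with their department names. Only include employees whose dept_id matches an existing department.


INNER JOIN keeps only employees rows whose dept_id matches an id in departments. Walk through each employee:
  - employee 1 (Wendy): dept_id=1 -> matches Research
  - employee 2 (Iris): dept_id=2 -> matches Security
  - employee 3 (Sam): dept_id=4 -> matches Support
  - employee 4 (Jack): dept_id=NULL, no match -> dropped
  - employee 5 (Hank): dept_id=1 -> matches Research
  - employee 6 (Tina): dept_id=6 -> matches Engineering
  - employee 7 (Dave): dept_id=NULL, no match -> dropped
So 2 of 7 rows are dropped.

SQL:
SELECT a.name, b.name AS department
FROM employees a
INNER JOIN departments b ON a.dept_id = b.id

Result:
name  | department 
------+------------
Wendy | Research   
Iris  | Security   
Sam   | Support    
Hank  | Research   
Tina  | Engineering


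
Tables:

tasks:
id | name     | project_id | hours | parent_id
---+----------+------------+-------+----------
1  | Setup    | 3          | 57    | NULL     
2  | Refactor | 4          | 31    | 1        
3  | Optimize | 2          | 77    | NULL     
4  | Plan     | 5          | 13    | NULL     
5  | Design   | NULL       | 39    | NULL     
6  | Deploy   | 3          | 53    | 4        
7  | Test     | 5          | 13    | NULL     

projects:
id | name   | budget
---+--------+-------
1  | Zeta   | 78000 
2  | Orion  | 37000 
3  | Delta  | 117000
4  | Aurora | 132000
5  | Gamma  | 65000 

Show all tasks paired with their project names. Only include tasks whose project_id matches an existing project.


INNER JOIN keeps only tasks rows whose project_id matches an id in projects. Walk through each task:
  - task 1 (Setup): project_id=3 -> matches Delta
  - task 2 (Refactor): project_id=4 -> matches Aurora
  - task 3 (Optimize): project_id=2 -> matches Orion
  - task 4 (Plan): project_id=5 -> matches Gamma
  - task 5 (Design): project_id=NULL, no match -> dropped
  - task 6 (Deploy): project_id=3 -> matches Delta
  - task 7 (Test): project_id=5 -> matches Gamma
So 1 of 7 rows is dropped.

SQL:
SELECT a.name, b.name AS project
FROM tasks a
INNER JOIN projects b ON a.project_id = b.id

Result:
name     | project
---------+--------
Setup    | Delta  
Refactor | Aurora 
Optimize | Orion  
Plan     | Gamma  
Deploy   | Delta  
Test     | Gamma  


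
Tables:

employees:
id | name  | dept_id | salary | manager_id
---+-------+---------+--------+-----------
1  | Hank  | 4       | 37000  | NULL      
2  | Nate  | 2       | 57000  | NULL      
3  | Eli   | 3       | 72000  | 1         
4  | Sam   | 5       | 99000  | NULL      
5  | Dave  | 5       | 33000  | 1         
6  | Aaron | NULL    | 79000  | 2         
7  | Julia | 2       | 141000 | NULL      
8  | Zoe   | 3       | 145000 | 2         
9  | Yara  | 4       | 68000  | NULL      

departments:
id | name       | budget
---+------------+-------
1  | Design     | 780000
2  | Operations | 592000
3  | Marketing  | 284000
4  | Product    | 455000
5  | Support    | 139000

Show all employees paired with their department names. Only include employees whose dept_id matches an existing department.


INNER JOIN keeps only employees rows whose dept_id matches an id in departments. Walk through each employee:
  - employee 1 (Hank): dept_id=4 -> matches Product
  - employee 2 (Nate): dept_id=2 -> matches Operations
  - employee 3 (Eli): dept_id=3 -> matches Marketing
  - employee 4 (Sam): dept_id=5 -> matches Support
  - employee 5 (Dave): dept_id=5 -> matches Support
  - employee 6 (Aaron): dept_id=NULL, no match -> dropped
  - employee 7 (Julia): dept_id=2 -> matches Operations
  - employee 8 (Zoe): dept_id=3 -> matches Marketing
  - employee 9 (Yara): dept_id=4 -> matches Product
So 1 of 9 rows is dropped.

SQL:
SELECT a.name, b.name AS department
FROM employees a
INNER JOIN departments b ON a.dept_id = b.id

Result:
name  | department
------+-----------
Hank  | Product   
Nate  | Operations
Eli   | Marketing 
Sam   | Support   
Dave  | Support   
Julia | Operations
Zoe   | Marketing 
Yara  | Product   


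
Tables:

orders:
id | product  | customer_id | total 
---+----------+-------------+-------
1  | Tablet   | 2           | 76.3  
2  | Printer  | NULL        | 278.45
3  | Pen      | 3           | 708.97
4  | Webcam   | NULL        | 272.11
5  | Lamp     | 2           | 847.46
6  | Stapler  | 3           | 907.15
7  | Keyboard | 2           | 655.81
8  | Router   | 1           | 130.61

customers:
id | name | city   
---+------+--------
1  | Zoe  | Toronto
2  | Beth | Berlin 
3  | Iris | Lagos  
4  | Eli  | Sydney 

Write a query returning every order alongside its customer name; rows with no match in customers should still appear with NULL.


LEFT JOIN keeps every row from orders (the left table); where customer_id has no match in customers, the customer columns become NULL. Walk through each order:
  - order 1 (Tablet): customer_id=2 -> matches Beth
  - order 2 (Printer): customer_id=NULL, no match -> kept with NULL
  - order 3 (Pen): customer_id=3 -> matches Iris
  - order 4 (Webcam): customer_id=NULL, no match -> kept with NULL
  - order 5 (Lamp): customer_id=2 -> matches Beth
  - order 6 (Stapler): customer_id=3 -> matches Iris
  - order 7 (Keyboard): customer_id=2 -> matches Beth
  - order 8 (Router): customer_id=1 -> matches Zoe
All 8 rows appear; 2 have NULL customer.

SQL:
SELECT a.product, b.name AS customer
FROM orders a
LEFT JOIN customers b ON a.customer_id = b.id

Result:
product  | customer
---------+---------
Tablet   | Beth    
Printer  | NULL    
Pen      | Iris    
Webcam   | NULL    
Lamp     | Beth    
Stapler  | Iris    
Keyboard | Beth    
Router   | Zoe     


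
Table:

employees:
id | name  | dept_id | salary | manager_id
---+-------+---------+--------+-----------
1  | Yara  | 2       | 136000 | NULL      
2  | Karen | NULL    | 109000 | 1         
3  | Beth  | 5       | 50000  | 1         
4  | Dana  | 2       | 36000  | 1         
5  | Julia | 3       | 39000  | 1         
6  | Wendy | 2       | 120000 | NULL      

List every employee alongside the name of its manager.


This is a self-join: employees is joined to a second copy of itself, matching each row's manager_id to another row's id. Use LEFT JOIN so rows with manager_id=NULL are kept.
  - employee 1 (Yara): manager_id=NULL -> NULL
  - employee 2 (Karen): manager_id=1 -> Yara
  - employee 3 (Beth): manager_id=1 -> Yara
  - employee 4 (Dana): manager_id=1 -> Yara
  - employee 5 (Julia): manager_id=1 -> Yara
  - employee 6 (Wendy): manager_id=NULL -> NULL

SQL:
SELECT a.name AS item, b.name AS manager
FROM employees a
LEFT JOIN employees b ON a.manager_id = b.id

Result:
item  | manager
------+--------
Yara  | NULL   
Karen | Yara   
Beth  | Yara   
Dana  | Yara   
Julia | Yara   
Wendy | NULL   


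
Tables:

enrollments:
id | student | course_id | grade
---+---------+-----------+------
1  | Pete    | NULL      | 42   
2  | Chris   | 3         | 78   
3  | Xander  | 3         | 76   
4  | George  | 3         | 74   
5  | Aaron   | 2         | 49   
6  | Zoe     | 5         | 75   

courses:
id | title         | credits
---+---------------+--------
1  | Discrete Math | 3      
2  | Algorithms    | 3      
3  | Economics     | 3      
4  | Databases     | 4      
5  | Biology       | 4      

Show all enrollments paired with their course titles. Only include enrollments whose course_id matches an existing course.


INNER JOIN keeps only enrollments rows whose course_id matches an id in courses. Walk through each enrollment:
  - enrollment 1 (Pete): course_id=NULL, no match -> dropped
  - enrollment 2 (Chris): course_id=3 -> matches Economics
  - enrollment 3 (Xander): course_id=3 -> matches Economics
  - enrollment 4 (George): course_id=3 -> matches Economics
  - enrollment 5 (Aaron): course_id=2 -> matches Algorithms
  - enrollment 6 (Zoe): course_id=5 -> matches Biology
So 1 of 6 rows is dropped.

SQL:
SELECT a.student, b.title AS course
FROM enrollments a
INNER JOIN courses b ON a.course_id = b.id

Result:
student | course    
--------+-----------
Chris   | Economics 
Xander  | Economics 
George  | Economics 
Aaron   | Algorithms
Zoe     | Biology   


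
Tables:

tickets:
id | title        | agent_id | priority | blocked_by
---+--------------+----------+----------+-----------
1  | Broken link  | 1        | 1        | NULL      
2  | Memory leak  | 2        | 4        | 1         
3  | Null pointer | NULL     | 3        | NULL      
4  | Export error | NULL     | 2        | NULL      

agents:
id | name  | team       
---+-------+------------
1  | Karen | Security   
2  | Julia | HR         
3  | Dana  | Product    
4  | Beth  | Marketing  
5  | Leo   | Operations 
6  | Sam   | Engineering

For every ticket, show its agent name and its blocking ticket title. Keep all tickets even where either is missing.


Two LEFT JOINs from the same base table tickets: one to agents via agent_id, one to tickets itself via blocked_by. Both are LEFT so every ticket is preserved.
Match against agents:
  - ticket 1 (Broken link): agent_id=1 -> matches Karen
  - ticket 2 (Memory leak): agent_id=2 -> matches Julia
  - ticket 3 (Null pointer): agent_id=NULL, no match -> kept with NULL
  - ticket 4 (Export error): agent_id=NULL, no match -> kept with NULL
Match against tickets (self):
  - ticket 1 (Broken link): blocked_by=NULL -> NULL
  - ticket 2 (Memory leak): blocked_by=1 -> Broken link
  - ticket 3 (Null pointer): blocked_by=NULL -> NULL
  - ticket 4 (Export error): blocked_by=NULL -> NULL

SQL:
SELECT a.title, b.name AS agent, c.title AS blocked_by
FROM tickets a
LEFT JOIN agents b ON a.agent_id = b.id
LEFT JOIN tickets c ON a.blocked_by = c.id

Result:
title        | agent | blocked_by 
-------------+-------+------------
Broken link  | Karen | NULL       
Memory leak  | Julia | Broken link
Null pointer | NULL  | NULL       
Export error | NULL  | NULL       


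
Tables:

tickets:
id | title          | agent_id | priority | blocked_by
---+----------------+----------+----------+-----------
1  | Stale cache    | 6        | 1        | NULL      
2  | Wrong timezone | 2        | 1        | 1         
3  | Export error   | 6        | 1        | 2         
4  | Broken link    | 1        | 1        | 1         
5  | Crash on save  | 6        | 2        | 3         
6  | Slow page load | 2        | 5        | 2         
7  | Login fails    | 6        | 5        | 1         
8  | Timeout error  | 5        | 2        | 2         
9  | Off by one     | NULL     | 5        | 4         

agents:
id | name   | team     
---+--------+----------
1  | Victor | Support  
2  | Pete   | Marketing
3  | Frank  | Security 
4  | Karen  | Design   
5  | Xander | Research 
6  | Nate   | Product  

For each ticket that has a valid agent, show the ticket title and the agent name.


INNER JOIN keeps only tickets rows whose agent_id matches an id in agents. Walk through each ticket:
  - ticket 1 (Stale cache): agent_id=6 -> matches Nate
  - ticket 2 (Wrong timezone): agent_id=2 -> matches Pete
  - ticket 3 (Export error): agent_id=6 -> matches Nate
  - ticket 4 (Broken link): agent_id=1 -> matches Victor
  - ticket 5 (Crash on save): agent_id=6 -> matches Nate
  - ticket 6 (Slow page load): agent_id=2 -> matches Pete
  - ticket 7 (Login fails): agent_id=6 -> matches Nate
  - ticket 8 (Timeout error): agent_id=5 -> matches Xander
  - ticket 9 (Off by one): agent_id=NULL, no match -> dropped
So 1 of 9 rows is dropped.

SQL:
SELECT a.title, b.name AS agent
FROM tickets a
INNER JOIN agents b ON a.agent_id = b.id

Result:
title          | agent 
---------------+-------
Stale cache    | Nate  
Wrong timezone | Pete  
Export error   | Nate  
Broken link    | Victor
Crash on save  | Nate  
Slow page load | Pete  
Login fails    | Nate  
Timeout error  | Xander


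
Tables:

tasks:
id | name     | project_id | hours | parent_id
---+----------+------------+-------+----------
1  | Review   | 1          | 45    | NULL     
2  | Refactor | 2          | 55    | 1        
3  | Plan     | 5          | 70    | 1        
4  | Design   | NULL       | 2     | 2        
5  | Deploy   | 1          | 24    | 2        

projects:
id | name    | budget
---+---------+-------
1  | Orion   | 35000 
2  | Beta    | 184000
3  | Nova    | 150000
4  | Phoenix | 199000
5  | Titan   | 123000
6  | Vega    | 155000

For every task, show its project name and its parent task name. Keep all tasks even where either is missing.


Two LEFT JOINs from the same base table tasks: one to projects via project_id, one to tasks itself via parent_id. Both are LEFT so every task is preserved.
Match against projects:
  - task 1 (Review): project_id=1 -> matches Orion
  - task 2 (Refactor): project_id=2 -> matches Beta
  - task 3 (Plan): project_id=5 -> matches Titan
  - task 4 (Design): project_id=NULL, no match -> kept with NULL
  - task 5 (Deploy): project_id=1 -> matches Orion
Match against tasks (self):
  - task 1 (Review): parent_id=NULL -> NULL
  - task 2 (Refactor): parent_id=1 -> Review
  - task 3 (Plan): parent_id=1 -> Review
  - task 4 (Design): parent_id=2 -> Refactor
  - task 5 (Deploy): parent_id=2 -> Refactor

SQL:
SELECT a.name, b.name AS project, c.name AS parent
FROM tasks a
LEFT JOIN projects b ON a.project_id = b.id
LEFT JOIN tasks c ON a.parent_id = c.id

Result:
name     | project | parent  
---------+---------+---------
Review   | Orion   | NULL    
Refactor | Beta    | Review  
Plan     | Titan   | Review  
Design   | NULL    | Refactor
Deploy   | Orion   | Refactor


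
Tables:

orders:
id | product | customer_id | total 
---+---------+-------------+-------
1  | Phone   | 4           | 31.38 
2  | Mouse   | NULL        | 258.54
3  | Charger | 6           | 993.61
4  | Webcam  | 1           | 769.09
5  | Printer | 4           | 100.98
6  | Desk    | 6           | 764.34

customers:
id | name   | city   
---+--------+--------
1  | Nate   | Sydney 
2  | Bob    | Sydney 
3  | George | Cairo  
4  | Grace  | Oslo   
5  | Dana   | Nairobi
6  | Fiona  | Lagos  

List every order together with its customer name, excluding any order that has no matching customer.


INNER JOIN keeps only orders rows whose customer_id matches an id in customers. Walk through each order:
  - order 1 (Phone): customer_id=4 -> matches Grace
  - order 2 (Mouse): customer_id=NULL, no match -> dropped
  - order 3 (Charger): customer_id=6 -> matches Fiona
  - order 4 (Webcam): customer_id=1 -> matches Nate
  - order 5 (Printer): customer_id=4 -> matches Grace
  - order 6 (Desk): customer_id=6 -> matches Fiona
So 1 of 6 rows is dropped.

SQL:
SELECT a.product, b.name AS customer
FROM orders a
INNER JOIN customers b ON a.customer_id = b.id

Result:
product | customer
--------+---------
Phone   | Grace   
Charger | Fiona   
Webcam  | Nate    
Printer | Grace   
Desk    | Fiona   


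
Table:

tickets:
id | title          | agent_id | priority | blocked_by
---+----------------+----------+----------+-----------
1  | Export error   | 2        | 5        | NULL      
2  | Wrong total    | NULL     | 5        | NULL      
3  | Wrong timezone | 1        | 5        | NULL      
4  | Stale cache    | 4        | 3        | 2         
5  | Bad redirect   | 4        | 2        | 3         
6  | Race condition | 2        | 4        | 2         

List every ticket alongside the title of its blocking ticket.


This is a self-join: tickets is joined to a second copy of itself, matching each row's blocked_by to another row's id. Use LEFT JOIN so rows with blocked_by=NULL are kept.
  - ticket 1 (Export error): blocked_by=NULL -> NULL
  - ticket 2 (Wrong total): blocked_by=NULL -> NULL
  - ticket 3 (Wrong timezone): blocked_by=NULL -> NULL
  - ticket 4 (Stale cache): blocked_by=2 -> Wrong total
  - ticket 5 (Bad redirect): blocked_by=3 -> Wrong timezone
  - ticket 6 (Race condition): blocked_by=2 -> Wrong total

SQL:
SELECT a.title AS item, b.title AS blocked_by
FROM tickets a
LEFT JOIN tickets b ON a.blocked_by = b.id

Result:
item           | blocked_by    
---------------+---------------
Export error   | NULL          
Wrong total    | NULL          
Wrong timezone | NULL          
Stale cache    | Wrong total   
Bad redirect   | Wrong timezone
Race condition | Wrong total   


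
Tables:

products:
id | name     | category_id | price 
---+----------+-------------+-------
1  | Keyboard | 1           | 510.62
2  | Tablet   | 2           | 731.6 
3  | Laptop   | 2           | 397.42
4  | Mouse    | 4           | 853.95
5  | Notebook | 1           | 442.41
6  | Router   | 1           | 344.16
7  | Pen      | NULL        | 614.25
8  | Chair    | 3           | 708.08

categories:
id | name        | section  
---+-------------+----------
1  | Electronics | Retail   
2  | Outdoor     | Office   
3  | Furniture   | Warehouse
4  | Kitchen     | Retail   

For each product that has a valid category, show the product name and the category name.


INNER JOIN keeps only products rows whose category_id matches an id in categories. Walk through each product:
  - product 1 (Keyboard): category_id=1 -> matches Electronics
  - product 2 (Tablet): category_id=2 -> matches Outdoor
  - product 3 (Laptop): category_id=2 -> matches Outdoor
  - product 4 (Mouse): category_id=4 -> matches Kitchen
  - product 5 (Notebook): category_id=1 -> matches Electronics
  - product 6 (Router): category_id=1 -> matches Electronics
  - product 7 (Pen): category_id=NULL, no match -> dropped
  - product 8 (Chair): category_id=3 -> matches Furniture
So 1 of 8 rows is dropped.

SQL:
SELECT a.name, b.name AS category
FROM products a
INNER JOIN categories b ON a.category_id = b.id

Result:
name     | category   
---------+------------
Keyboard | Electronics
Tablet   | Outdoor    
Laptop   | Outdoor    
Mouse    | Kitchen    
Notebook | Electronics
Router   | Electronics
Chair    | Furniture  


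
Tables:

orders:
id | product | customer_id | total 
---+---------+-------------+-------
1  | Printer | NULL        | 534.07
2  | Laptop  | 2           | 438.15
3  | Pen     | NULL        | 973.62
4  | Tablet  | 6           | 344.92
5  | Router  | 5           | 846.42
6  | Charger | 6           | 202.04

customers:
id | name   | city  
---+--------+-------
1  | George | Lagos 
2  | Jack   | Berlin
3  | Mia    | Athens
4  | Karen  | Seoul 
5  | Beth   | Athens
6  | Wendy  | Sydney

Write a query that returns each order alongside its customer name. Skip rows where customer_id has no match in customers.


INNER JOIN keeps only orders rows whose customer_id matches an id in customers. Walk through each order:
  - order 1 (Printer): customer_id=NULL, no match -> dropped
  - order 2 (Laptop): customer_id=2 -> matches Jack
  - order 3 (Pen): customer_id=NULL, no match -> dropped
  - order 4 (Tablet): customer_id=6 -> matches Wendy
  - order 5 (Router): customer_id=5 -> matches Beth
  - order 6 (Charger): customer_id=6 -> matches Wendy
So 2 of 6 rows are dropped.

SQL:
SELECT a.product, b.name AS customer
FROM orders a
INNER JOIN customers b ON a.customer_id = b.id

Result:
product | customer
--------+---------
Laptop  | Jack    
Tablet  | Wendy   
Router  | Beth    
Charger | Wendy   


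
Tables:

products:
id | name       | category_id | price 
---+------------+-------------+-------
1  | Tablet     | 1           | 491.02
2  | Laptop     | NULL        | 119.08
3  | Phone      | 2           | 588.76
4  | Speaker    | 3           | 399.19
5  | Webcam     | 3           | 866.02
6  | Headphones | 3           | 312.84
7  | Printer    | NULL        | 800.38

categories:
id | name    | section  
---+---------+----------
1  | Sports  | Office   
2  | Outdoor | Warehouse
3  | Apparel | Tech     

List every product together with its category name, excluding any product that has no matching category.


INNER JOIN keeps only products rows whose category_id matches an id in categories. Walk through each product:
  - product 1 (Tablet): category_id=1 -> matches Sports
  - product 2 (Laptop): category_id=NULL, no match -> dropped
  - product 3 (Phone): category_id=2 -> matches Outdoor
  - product 4 (Speaker): category_id=3 -> matches Apparel
  - product 5 (Webcam): category_id=3 -> matches Apparel
  - product 6 (Headphones): category_id=3 -> matches Apparel
  - product 7 (Printer): category_id=NULL, no match -> dropped
So 2 of 7 rows are dropped.

SQL:
SELECT a.name, b.name AS category
FROM products a
INNER JOIN categories b ON a.category_id = b.id

Result:
name       | category
-----------+---------
Tablet     | Sports  
Phone      | Outdoor 
Speaker    | Apparel 
Webcam     | Apparel 
Headphones | Apparel 
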